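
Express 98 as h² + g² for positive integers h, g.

We need to find integers h, g > 0 such that h² + g² = 98.
Trying h = 7: g² = 98 - 7² = 98 - 49 = 49
g = 7
Check: 7² + 7² = 49 + 49 = 98 ✓

98 = 7² + 7²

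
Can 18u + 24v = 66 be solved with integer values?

Step 1: Compute gcd(18, 24).
gcd(18, 24) = 6

Step 2: Check divisibility.
Does 6 divide 66? 66 = 6 x 11, so yes.

By the theorem on linear Diophantine equations, 18u + 24v = 66 has integer solutions if and only if gcd(18, 24) divides 66. Since 6 | 66, solutions exist.

Yes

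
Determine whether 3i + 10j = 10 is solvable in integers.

Step 1: Compute gcd(3, 10).
gcd(3, 10) = 1

Step 2: Check divisibility.
Does 1 divide 10? 10 = 1 x 10, so yes.

By the theorem on linear Diophantine equations, 3i + 10j = 10 has integer solutions if and only if gcd(3, 10) divides 10. Since 1 | 10, solutions exist.

Yes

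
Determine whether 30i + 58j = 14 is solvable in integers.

Step 1: Compute gcd(30, 58).
gcd(30, 58) = 2

Step 2: Check divisibility.
Does 2 divide 14? 14 = 2 x 7, so yes.

By the theorem on linear Diophantine equations, 30i + 58j = 14 has integer solutions if and only if gcd(30, 58) divides 14. Since 2 | 14, solutions exist.

Yes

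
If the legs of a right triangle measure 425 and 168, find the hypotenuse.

c² = a² + b² = 425² + 168² = 180625 + 28224 = 208849
c = 457

457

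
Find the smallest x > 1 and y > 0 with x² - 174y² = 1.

We seek the smallest positive integers (x, y) with x² - 174y² = 1, i.e., x² = 174y² + 1.
Try successive y values:
y = 1: x² = 174·1² + 1 = 175, not a perfect square
y = 2: x² = 174·2² + 1 = 697, not a perfect square
y = 3: x² = 174·3² + 1 = 1567, not a perfect square
... continuing the search (or via continued fractions) ...
y = 110: x² = 174·110² + 1 = 2105401, x = 1451 ✓

Verify: 1451² - 174·110² = 2105401 - 2105400 = 1 ✓

x = 1451, y = 110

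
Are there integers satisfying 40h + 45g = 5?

Step 1: Compute gcd(40, 45).
gcd(40, 45) = 5

Step 2: Check divisibility.
Does 5 divide 5? 5 = 5 x 1, so yes.

By the theorem on linear Diophantine equations, 40h + 45g = 5 has integer solutions if and only if gcd(40, 45) divides 5. Since 5 | 5, solutions exist.

Yes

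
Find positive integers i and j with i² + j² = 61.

We need to find integers i, j > 0 such that i² + j² = 61.
Trying i = 5: j² = 61 - 5² = 61 - 25 = 36
j = 6
Check: 5² + 6² = 25 + 36 = 61 ✓

61 = 5² + 6²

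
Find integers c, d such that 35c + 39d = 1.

Step 1: Check solvability.
gcd(35, 39) = 1
Since 1 divides 1, solutions exist.

Step 2: Apply extended Euclidean algorithm to find gcd.
We find integers such that 35*x0 + 39*y0 = 1

Step 3: Scale the particular solution.
Multiply by 1/1 = 1:
c = -10, d = 9

Step 4: Verify.
35*(-10) + 39*(9) = 1 = 1 ✓

c = -10, d = 9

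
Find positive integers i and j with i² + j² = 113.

We need to find integers i, j > 0 such that i² + j² = 113.
Trying i = 7: j² = 113 - 7² = 113 - 49 = 64
j = 8
Check: 7² + 8² = 49 + 64 = 113 ✓

113 = 7² + 8²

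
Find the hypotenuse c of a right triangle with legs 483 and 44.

c² = a² + b² = 483² + 44² = 233289 + 1936 = 235225
c = 485

485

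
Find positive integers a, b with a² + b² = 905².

We need a² + b² = 905² = 819025.
Trying: 777² + 464² = 603729 + 215296 = 819025 ✓

(777, 464, 905)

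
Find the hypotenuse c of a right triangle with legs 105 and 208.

c² = a² + b² = 105² + 208² = 11025 + 43264 = 54289
c = 233

233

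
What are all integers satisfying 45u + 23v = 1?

Step 1: Compute gcd(45, 23) = 1.
Since 1 divides 1, solutions exist.

Step 2: Find a particular solution using extended Euclidean algorithm.
We get u₀ = -1, v₀ = 2.
Check: 45*-1 + 23*2 = 1 = 1 ✓

Step 3: Write the general solution.
u = -1 + (23/1)t = -1 + 23t
v = 2 - (45/1)t = 2 - 45t
for any integer t.

u = -1 + 23t, v = 2 - 45t for integer t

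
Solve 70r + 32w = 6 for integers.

Step 1: Check solvability.
gcd(70, 32) = 2
Since 2 divides 6, solutions exist.

Step 2: Apply extended Euclidean algorithm to find gcd.
We find integers such that 70*x0 + 32*y0 = 2

Step 3: Scale the particular solution.
Multiply by 6/2 = 3:
r = -15, w = 33

Step 4: Verify.
70*(-15) + 32*(33) = 6 = 6 ✓

r = -15, w = 33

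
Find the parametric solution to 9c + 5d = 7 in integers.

Step 1: Compute gcd(9, 5) = 1.
Since 1 divides 7, solutions exist.

Step 2: Find a particular solution using extended Euclidean algorithm.
We get c₀ = -7, d₀ = 14.
Check: 9*-7 + 5*14 = 7 = 7 ✓

Step 3: Write the general solution.
c = -7 + (5/1)t = -7 + 5t
d = 14 - (9/1)t = 14 - 9t
for any integer t.

c = -7 + 5t, d = 14 - 9t for integer t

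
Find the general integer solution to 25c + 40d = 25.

Step 1: Compute gcd(25, 40) = 5.
Since 5 divides 25, solutions exist.

Step 2: Find a particular solution using extended Euclidean algorithm.
We get c₀ = -15, d₀ = 10.
Check: 25*-15 + 40*10 = 25 = 25 ✓

Step 3: Write the general solution.
c = -15 + (40/5)t = -15 + 8t
d = 10 - (25/5)t = 10 - 5t
for any integer t.

c = -15 + 8t, d = 10 - 5t for integer t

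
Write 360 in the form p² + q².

We need to find integers p, q > 0 such that p² + q² = 360.
Trying p = 6: q² = 360 - 6² = 360 - 36 = 324
q = 18
Check: 6² + 18² = 36 + 324 = 360 ✓

360 = 6² + 18²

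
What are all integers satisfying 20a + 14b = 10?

Step 1: Compute gcd(20, 14) = 2.
Since 2 divides 10, solutions exist.

Step 2: Find a particular solution using extended Euclidean algorithm.
We get a₀ = -10, b₀ = 15.
Check: 20*-10 + 14*15 = 10 = 10 ✓

Step 3: Write the general solution.
a = -10 + (14/2)t = -10 + 7t
b = 15 - (20/2)t = 15 - 10t
for any integer t.

a = -10 + 7t, b = 15 - 10t for integer t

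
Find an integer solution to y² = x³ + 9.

Try small integer x values and check whether x³ + 9 is a perfect square.
x = 0: x³ + 9 = 0³ + 9 = 0 + 9 = 9
Is 9 a perfect square? 3² = 9 ✓
So (x, y) = (0, -3) is a solution.

x = 0, y = -3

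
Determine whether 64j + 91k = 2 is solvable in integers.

Step 1: Compute gcd(64, 91).
gcd(64, 91) = 1

Step 2: Check divisibility.
Does 1 divide 2? 2 = 1 x 2, so yes.

By the theorem on linear Diophantine equations, 64j + 91k = 2 has integer solutions if and only if gcd(64, 91) divides 2. Since 1 | 2, solutions exist.

Yes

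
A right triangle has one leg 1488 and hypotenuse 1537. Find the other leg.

a² = c² - b² = 2362369 - 2214144 = 148225
a = 385

385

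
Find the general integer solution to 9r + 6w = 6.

Step 1: Compute gcd(9, 6) = 3.
Since 3 divides 6, solutions exist.

Step 2: Find a particular solution using extended Euclidean algorithm.
We get r₀ = 2, w₀ = -2.
Check: 9*2 + 6*-2 = 6 = 6 ✓

Step 3: Write the general solution.
r = 2 + (6/3)t = 2 + 2t
w = -2 - (9/3)t = -2 - 3t
for any integer t.

r = 2 + 2t, w = -2 - 3t for integer t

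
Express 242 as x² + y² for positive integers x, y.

We need to find integers x, y > 0 such that x² + y² = 242.
Trying x = 11: y² = 242 - 11² = 242 - 121 = 121
y = 11
Check: 11² + 11² = 121 + 121 = 242 ✓

242 = 11² + 11²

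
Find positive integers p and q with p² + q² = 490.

We need to find integers p, q > 0 such that p² + q² = 490.
Trying p = 7: q² = 490 - 7² = 490 - 49 = 441
q = 21
Check: 7² + 21² = 49 + 441 = 490 ✓

490 = 7² + 21²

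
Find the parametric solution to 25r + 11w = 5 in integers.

Step 1: Compute gcd(25, 11) = 1.
Since 1 divides 5, solutions exist.

Step 2: Find a particular solution using extended Euclidean algorithm.
We get r₀ = 20, w₀ = -45.
Check: 25*20 + 11*-45 = 5 = 5 ✓

Step 3: Write the general solution.
r = 20 + (11/1)t = 20 + 11t
w = -45 - (25/1)t = -45 - 25t
for any integer t.

r = 20 + 11t, w = -45 - 25t for integer t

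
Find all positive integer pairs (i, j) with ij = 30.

The positive divisors of 30 are: 1, 2, 3, 5, 6, 10, 15, 30.
Each divisor d gives the pair (d, 30/d):
(1, 30), (2, 15), (3, 10), (5, 6), (6, 5), (10, 3), (15, 2), (30, 1)

(1, 30), (2, 15), (3, 10), (5, 6), (6, 5), (10, 3), (15, 2), (30, 1)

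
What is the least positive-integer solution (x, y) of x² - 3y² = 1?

We seek the smallest positive integers (x, y) with x² - 3y² = 1, i.e., x² = 3y² + 1.
Try successive y values:
y = 1: x² = 3·1² + 1 = 4, x = 2 ✓

Verify: 2² - 3·1² = 4 - 3 = 1 ✓

x = 2, y = 1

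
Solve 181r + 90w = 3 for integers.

Step 1: Check solvability.
gcd(181, 90) = 1
Since 1 divides 3, solutions exist.

Step 2: Apply extended Euclidean algorithm to find gcd.
We find integers such that 181*x0 + 90*y0 = 1

Step 3: Scale the particular solution.
Multiply by 3/1 = 3:
r = 3, w = -6

Step 4: Verify.
181*(3) + 90*(-6) = 3 = 3 ✓

r = 3, w = -6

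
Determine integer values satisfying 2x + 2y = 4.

Step 1: Check solvability.
gcd(2, 2) = 2
Since 2 divides 4, solutions exist.

Step 2: Apply extended Euclidean algorithm to find gcd.
We find integers such that 2*x0 + 2*y0 = 2

Step 3: Scale the particular solution.
Multiply by 4/2 = 2:
x = 0, y = 2

Step 4: Verify.
2*(0) + 2*(2) = 4 = 4 ✓

x = 0, y = 2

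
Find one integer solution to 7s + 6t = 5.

Step 1: Check solvability.
gcd(7, 6) = 1
Since 1 divides 5, solutions exist.

Step 2: Apply extended Euclidean algorithm to find gcd.
We find integers such that 7*x0 + 6*y0 = 1

Step 3: Scale the particular solution.
Multiply by 5/1 = 5:
s = 5, t = -5

Step 4: Verify.
7*(5) + 6*(-5) = 5 = 5 ✓

s = 5, t = -5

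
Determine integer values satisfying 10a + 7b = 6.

Step 1: Check solvability.
gcd(10, 7) = 1
Since 1 divides 6, solutions exist.

Step 2: Apply extended Euclidean algorithm to find gcd.
We find integers such that 10*x0 + 7*y0 = 1

Step 3: Scale the particular solution.
Multiply by 6/1 = 6:
a = -12, b = 18

Step 4: Verify.
10*(-12) + 7*(18) = 6 = 6 ✓

a = -12, b = 18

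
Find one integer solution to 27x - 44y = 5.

Step 1: Check solvability.
gcd(27, 44) = 1
Since 1 divides 5, solutions exist.

Step 2: Apply extended Euclidean algorithm to find gcd.
We find integers such that 27*x0 + 44*y0 = 1

Step 3: Scale the particular solution.
Multiply by 5/1 = 5:
x = -65, y = -40

Step 4: Verify.
27*(-65) - 44*(-40) = 5 = 5 ✓

x = -65, y = -40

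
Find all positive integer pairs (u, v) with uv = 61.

The positive divisors of 61 are: 1, 61.
Each divisor d gives the pair (d, 61/d):
(1, 61), (61, 1)

(1, 61), (61, 1)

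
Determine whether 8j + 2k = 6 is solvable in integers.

Step 1: Compute gcd(8, 2).
gcd(8, 2) = 2

Step 2: Check divisibility.
Does 2 divide 6? 6 = 2 x 3, so yes.

By the theorem on linear Diophantine equations, 8j + 2k = 6 has integer solutions if and only if gcd(8, 2) divides 6. Since 2 | 6, solutions exist.

Yes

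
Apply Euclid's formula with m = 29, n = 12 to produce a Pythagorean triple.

a = m² - n² = 29² - 12² = 841 - 144 = 697
b = 2mn = 2·29·12 = 696
c = m² + n² = 841 + 144 = 985
Verify: 697² + 696² = 485809 + 484416 = 970225 = 985² ✓

(697, 696, 985)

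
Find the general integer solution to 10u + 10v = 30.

Step 1: Compute gcd(10, 10) = 10.
Since 10 divides 30, solutions exist.

Step 2: Find a particular solution using extended Euclidean algorithm.
We get u₀ = 0, v₀ = 3.
Check: 10*0 + 10*3 = 30 = 30 ✓

Step 3: Write the general solution.
u = 0 + (10/10)t = 0 + 1t
v = 3 - (10/10)t = 3 - 1t
for any integer t.

u = 0 + 1t, v = 3 - 1t for integer t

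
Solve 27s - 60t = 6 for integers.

Step 1: Check solvability.
gcd(27, 60) = 3
Since 3 divides 6, solutions exist.

Step 2: Apply extended Euclidean algorithm to find gcd.
We find integers such that 27*x0 + 60*y0 = 3

Step 3: Scale the particular solution.
Multiply by 6/3 = 2:
s = 18, t = 8

Step 4: Verify.
27*(18) - 60*(8) = 6 = 6 ✓

s = 18, t = 8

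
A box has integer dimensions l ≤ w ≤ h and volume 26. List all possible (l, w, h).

Iterate l from 1 to ⌊26^(1/3)⌋. For each l dividing 26, iterate w ≥ l with w dividing 26/l, and set h = 26/(l·w).
Triples found (2): (1×1×26), (1×2×13)

(1×1×26), (1×2×13)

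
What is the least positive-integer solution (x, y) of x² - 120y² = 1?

We seek the smallest positive integers (x, y) with x² - 120y² = 1, i.e., x² = 120y² + 1.
Try successive y values:
y = 1: x² = 120·1² + 1 = 121, x = 11 ✓

Verify: 11² - 120·1² = 121 - 120 = 1 ✓

x = 11, y = 1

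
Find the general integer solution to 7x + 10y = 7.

Step 1: Compute gcd(7, 10) = 1.
Since 1 divides 7, solutions exist.

Step 2: Find a particular solution using extended Euclidean algorithm.
We get x₀ = 21, y₀ = -14.
Check: 7*21 + 10*-14 = 7 = 7 ✓

Step 3: Write the general solution.
x = 21 + (10/1)t = 21 + 10t
y = -14 - (7/1)t = -14 - 7t
for any integer t.

x = 21 + 10t, y = -14 - 7t for integer t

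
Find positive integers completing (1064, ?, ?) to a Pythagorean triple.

We need the other leg and hypotenuse such that 1064² + x² = c².
Take x = 2415, c = 2639: 1064² + 2415² = 1132096 + 5832225 = 6964321 = 2639² ✓
Triple: (2415, 1064, 2639)

(2415, 1064, 2639)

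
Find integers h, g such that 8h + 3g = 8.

Step 1: Check solvability.
gcd(8, 3) = 1
Since 1 divides 8, solutions exist.

Step 2: Apply extended Euclidean algorithm to find gcd.
We find integers such that 8*x0 + 3*y0 = 1

Step 3: Scale the particular solution.
Multiply by 8/1 = 8:
h = -8, g = 24

Step 4: Verify.
8*(-8) + 3*(24) = 8 = 8 ✓

h = -8, g = 24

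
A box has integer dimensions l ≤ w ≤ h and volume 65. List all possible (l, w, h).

Iterate l from 1 to ⌊65^(1/3)⌋. For each l dividing 65, iterate w ≥ l with w dividing 65/l, and set h = 65/(l·w).
Triples found (2): (1×1×65), (1×5×13)

(1×1×65), (1×5×13)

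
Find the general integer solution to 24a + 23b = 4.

Step 1: Compute gcd(24, 23) = 1.
Since 1 divides 4, solutions exist.

Step 2: Find a particular solution using extended Euclidean algorithm.
We get a₀ = 4, b₀ = -4.
Check: 24*4 + 23*-4 = 4 = 4 ✓

Step 3: Write the general solution.
a = 4 + (23/1)t = 4 + 23t
b = -4 - (24/1)t = -4 - 24t
for any integer t.

a = 4 + 23t, b = -4 - 24t for integer t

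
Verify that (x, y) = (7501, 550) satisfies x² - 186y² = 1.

Compute x² = 7501² = 56265001
Compute 186y² = 186·550² = 186·302500 = 56265000
x² - 186y² = 56265001 - 56265000 = 1
Since this equals 1, (7501, 550) is a solution.

Yes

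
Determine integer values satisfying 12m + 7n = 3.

Step 1: Check solvability.
gcd(12, 7) = 1
Since 1 divides 3, solutions exist.

Step 2: Apply extended Euclidean algorithm to find gcd.
We find integers such that 12*x0 + 7*y0 = 1

Step 3: Scale the particular solution.
Multiply by 3/1 = 3:
m = 9, n = -15

Step 4: Verify.
12*(9) + 7*(-15) = 3 = 3 ✓

m = 9, n = -15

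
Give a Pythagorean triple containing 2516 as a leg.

We need the other leg and hypotenuse such that 2516² + x² = c².
Take x = 2160, c = 3316: 2516² + 2160² = 6330256 + 4665600 = 10995856 = 3316² ✓
Triple: (2516, 2160, 3316)

(2516, 2160, 3316)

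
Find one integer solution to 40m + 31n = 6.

Step 1: Check solvability.
gcd(40, 31) = 1
Since 1 divides 6, solutions exist.

Step 2: Apply extended Euclidean algorithm to find gcd.
We find integers such that 40*x0 + 31*y0 = 1

Step 3: Scale the particular solution.
Multiply by 6/1 = 6:
m = 42, n = -54

Step 4: Verify.
40*(42) + 31*(-54) = 6 = 6 ✓

m = 42, n = -54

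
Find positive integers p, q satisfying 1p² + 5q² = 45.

Try small values of p and check whether (45 - 1p²)/5 is a perfect square.
p = 5: 1·5² = 25, so 5q² = 45 - 25 = 20, giving q² = 4, q = 2.
Check: 1·5² + 5·2² = 25 + 20 = 45 ✓

p = 5, q = 2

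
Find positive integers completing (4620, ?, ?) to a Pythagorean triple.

We need the other leg and hypotenuse such that 4620² + x² = c².
Take x = 14896, c = 15596: 4620² + 14896² = 21344400 + 221890816 = 243235216 = 15596² ✓
Triple: (4620, 14896, 15596)

(4620, 14896, 15596)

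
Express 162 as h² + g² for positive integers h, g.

We need to find integers h, g > 0 such that h² + g² = 162.
Trying h = 9: g² = 162 - 9² = 162 - 81 = 81
g = 9
Check: 9² + 9² = 81 + 81 = 162 ✓

162 = 9² + 9²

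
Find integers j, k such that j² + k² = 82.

We need to find integers j, k > 0 such that j² + k² = 82.
Trying j = 1: k² = 82 - 1² = 82 - 1 = 81
k = 9
Check: 1² + 9² = 1 + 81 = 82 ✓

82 = 1² + 9²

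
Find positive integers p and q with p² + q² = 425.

We need to find integers p, q > 0 such that p² + q² = 425.
Trying p = 5: q² = 425 - 5² = 425 - 25 = 400
q = 20
Check: 5² + 20² = 25 + 400 = 425 ✓

425 = 5² + 20²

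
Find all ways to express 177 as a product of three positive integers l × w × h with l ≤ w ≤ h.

Iterate l from 1 to ⌊177^(1/3)⌋. For each l dividing 177, iterate w ≥ l with w dividing 177/l, and set h = 177/(l·w).
Triples found (2): (1×1×177), (1×3×59)

(1×1×177), (1×3×59)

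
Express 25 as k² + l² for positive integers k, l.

We need to find integers k, l > 0 such that k² + l² = 25.
Trying k = 3: l² = 25 - 3² = 25 - 9 = 16
l = 4
Check: 3² + 4² = 9 + 16 = 25 ✓

25 = 3² + 4²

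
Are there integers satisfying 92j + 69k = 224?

Step 1: Compute gcd(92, 69).
gcd(92, 69) = 23

Step 2: Check divisibility.
Does 23 divide 224? 224 = 23 x 9 + 17, so no.

By the theorem on linear Diophantine equations, 92j + 69k = 224 has integer solutions if and only if gcd(92, 69) divides 224. Since 23 does not divide 224, no solutions exist.

No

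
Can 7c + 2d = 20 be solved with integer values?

Step 1: Compute gcd(7, 2).
gcd(7, 2) = 1

Step 2: Check divisibility.
Does 1 divide 20? 20 = 1 x 20, so yes.

By the theorem on linear Diophantine equations, 7c + 2d = 20 has integer solutions if and only if gcd(7, 2) divides 20. Since 1 | 20, solutions exist.

Yes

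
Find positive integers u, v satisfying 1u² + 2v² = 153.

Try small values of u and check whether (153 - 1u²)/2 is a perfect square.
u = 9: 1·9² = 81, so 2v² = 153 - 81 = 72, giving v² = 36, v = 6.
Check: 1·9² + 2·6² = 81 + 72 = 153 ✓

u = 9, v = 6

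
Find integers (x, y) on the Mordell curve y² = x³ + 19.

Try small integer x values and check whether x³ + 19 is a perfect square.
x = 5: x³ + 19 = 5³ + 19 = 125 + 19 = 144
Is 144 a perfect square? 12² = 144 ✓
So (x, y) = (5, -12) is a solution.

x = 5, y = -12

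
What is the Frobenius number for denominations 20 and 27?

For two coprime denominations a and b, the Frobenius number (largest value not representable as a non-negative combination) is ab - a - b.
Here gcd(20, 27) = 1, so they are coprime.
F(20, 27) = 20·27 - 20 - 27 = 540 - 47 = 493

493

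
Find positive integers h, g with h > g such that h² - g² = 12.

Factor: h² - g² = (h+g)(h-g) = 12.
We need two factors of 12 with the same parity.
Use h+g = 6 and h-g = 2 (product 6·2 = 12).
Adding: 2h = 8, so h = 4.
Subtracting: 2g = 4, so g = 2.
Check: 4² - 2² = 16 - 4 = 12 ✓

h = 4, g = 2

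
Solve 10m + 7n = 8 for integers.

Step 1: Check solvability.
gcd(10, 7) = 1
Since 1 divides 8, solutions exist.

Step 2: Apply extended Euclidean algorithm to find gcd.
We find integers such that 10*x0 + 7*y0 = 1

Step 3: Scale the particular solution.
Multiply by 8/1 = 8:
m = -16, n = 24

Step 4: Verify.
10*(-16) + 7*(24) = 8 = 8 ✓

m = -16, n = 24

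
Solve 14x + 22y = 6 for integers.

Step 1: Check solvability.
gcd(14, 22) = 2
Since 2 divides 6, solutions exist.

Step 2: Apply extended Euclidean algorithm to find gcd.
We find integers such that 14*x0 + 22*y0 = 2

Step 3: Scale the particular solution.
Multiply by 6/2 = 3:
x = -9, y = 6

Step 4: Verify.
14*(-9) + 22*(6) = 6 = 6 ✓

x = -9, y = 6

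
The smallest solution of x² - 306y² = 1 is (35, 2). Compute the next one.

Solutions to x² - Dy² = 1 are generated by powers of (x₀ + y₀√D).
The next solution satisfies x₁ + y₁√306 = (x₀ + y₀√306)², giving:
x₁ = x₀² + 306y₀² = 35² + 306·2² = 1225 + 1224 = 2449
y₁ = 2x₀y₀ = 2·35·2 = 140

Verify: 2449² - 306·140² = 5997601 - 5997600 = 1 ✓

x = 2449, y = 140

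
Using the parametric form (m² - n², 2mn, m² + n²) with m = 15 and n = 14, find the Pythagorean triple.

a = m² - n² = 15² - 14² = 225 - 196 = 29
b = 2mn = 2·15·14 = 420
c = m² + n² = 225 + 196 = 421
Verify: 29² + 420² = 841 + 176400 = 177241 = 421² ✓

(29, 420, 421)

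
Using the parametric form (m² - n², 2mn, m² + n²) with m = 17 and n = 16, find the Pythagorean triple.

a = m² - n² = 17² - 16² = 289 - 256 = 33
b = 2mn = 2·17·16 = 544
c = m² + n² = 289 + 256 = 545
Verify: 33² + 544² = 1089 + 295936 = 297025 = 545² ✓

(33, 544, 545)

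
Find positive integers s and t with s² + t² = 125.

We need to find integers s, t > 0 such that s² + t² = 125.
Trying s = 2: t² = 125 - 2² = 125 - 4 = 121
t = 11
Check: 2² + 11² = 4 + 121 = 125 ✓

125 = 2² + 11²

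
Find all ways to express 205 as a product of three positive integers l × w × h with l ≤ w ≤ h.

Iterate l from 1 to ⌊205^(1/3)⌋. For each l dividing 205, iterate w ≥ l with w dividing 205/l, and set h = 205/(l·w).
Triples found (2): (1×1×205), (1×5×41)

(1×1×205), (1×5×41)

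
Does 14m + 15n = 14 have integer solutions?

Step 1: Compute gcd(14, 15).
gcd(14, 15) = 1

Step 2: Check divisibility.
Does 1 divide 14? 14 = 1 x 14, so yes.

By the theorem on linear Diophantine equations, 14m + 15n = 14 has integer solutions if and only if gcd(14, 15) divides 14. Since 1 | 14, solutions exist.

Yes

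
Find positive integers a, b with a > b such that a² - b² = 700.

Factor: a² - b² = (a+b)(a-b) = 700.
We need two factors of 700 with the same parity.
Use a+b = 350 and a-b = 2 (product 350·2 = 700).
Adding: 2a = 352, so a = 176.
Subtracting: 2b = 348, so b = 174.
Check: 176² - 174² = 30976 - 30276 = 700 ✓

a = 176, b = 174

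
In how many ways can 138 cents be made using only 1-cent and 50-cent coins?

We need non-negative integers (x, y) with 1x + 50y = 138.
For each x from 0 to 138, check if (138 - 1x) is a non-negative multiple of 50.
Solutions (x, y): (38,2), (88,1), (138,0)
Count: 3

3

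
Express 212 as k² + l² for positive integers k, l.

We need to find integers k, l > 0 such that k² + l² = 212.
Trying k = 4: l² = 212 - 4² = 212 - 16 = 196
l = 14
Check: 4² + 14² = 16 + 196 = 212 ✓

212 = 4² + 14²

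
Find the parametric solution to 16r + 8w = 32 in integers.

Step 1: Compute gcd(16, 8) = 8.
Since 8 divides 32, solutions exist.

Step 2: Find a particular solution using extended Euclidean algorithm.
We get r₀ = 0, w₀ = 4.
Check: 16*0 + 8*4 = 32 = 32 ✓

Step 3: Write the general solution.
r = 0 + (8/8)t = 0 + 1t
w = 4 - (16/8)t = 4 - 2t
for any integer t.

r = 0 + 1t, w = 4 - 2t for integer t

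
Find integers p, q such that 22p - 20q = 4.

Step 1: Check solvability.
gcd(22, 20) = 2
Since 2 divides 4, solutions exist.

Step 2: Apply extended Euclidean algorithm to find gcd.
We find integers such that 22*x0 + 20*y0 = 2

Step 3: Scale the particular solution.
Multiply by 4/2 = 2:
p = 2, q = 2

Step 4: Verify.
22*(2) - 20*(2) = 4 = 4 ✓

p = 2, q = 2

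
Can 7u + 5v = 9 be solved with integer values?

Step 1: Compute gcd(7, 5).
gcd(7, 5) = 1

Step 2: Check divisibility.
Does 1 divide 9? 9 = 1 x 9, so yes.

By the theorem on linear Diophantine equations, 7u + 5v = 9 has integer solutions if and only if gcd(7, 5) divides 9. Since 1 | 9, solutions exist.

Yes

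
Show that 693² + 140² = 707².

Compute a² + b² = 693² + 140² = 480249 + 19600 = 499849
Compute c² = 707² = 499849
Since 499849 = 499849, confirmed.

Yes, it is a Pythagorean triple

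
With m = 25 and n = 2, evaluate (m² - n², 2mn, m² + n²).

a = m² - n² = 625 - 4 = 621
b = 2mn = 2·25·2 = 100
c = m² + n² = 625 + 4 = 629
Verify: 621² + 100² = 385641 + 10000 = 395641 = 629² ✓

(621, 100, 629)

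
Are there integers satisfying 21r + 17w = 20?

Step 1: Compute gcd(21, 17).
gcd(21, 17) = 1

Step 2: Check divisibility.
Does 1 divide 20? 20 = 1 x 20, so yes.

By the theorem on linear Diophantine equations, 21r + 17w = 20 has integer solutions if and only if gcd(21, 17) divides 20. Since 1 | 20, solutions exist.

Yes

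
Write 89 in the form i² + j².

We need to find integers i, j > 0 such that i² + j² = 89.
Trying i = 5: j² = 89 - 5² = 89 - 25 = 64
j = 8
Check: 5² + 8² = 25 + 64 = 89 ✓

89 = 5² + 8²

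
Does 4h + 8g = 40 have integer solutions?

Step 1: Compute gcd(4, 8).
gcd(4, 8) = 4

Step 2: Check divisibility.
Does 4 divide 40? 40 = 4 x 10, so yes.

By the theorem on linear Diophantine equations, 4h + 8g = 40 has integer solutions if and only if gcd(4, 8) divides 40. Since 4 | 40, solutions exist.

Yes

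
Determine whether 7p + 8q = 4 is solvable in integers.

Step 1: Compute gcd(7, 8).
gcd(7, 8) = 1

Step 2: Check divisibility.
Does 1 divide 4? 4 = 1 x 4, so yes.

By the theorem on linear Diophantine equations, 7p + 8q = 4 has integer solutions if and only if gcd(7, 8) divides 4. Since 1 | 4, solutions exist.

Yes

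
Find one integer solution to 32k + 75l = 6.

Step 1: Check solvability.
gcd(32, 75) = 1
Since 1 divides 6, solutions exist.

Step 2: Apply extended Euclidean algorithm to find gcd.
We find integers such that 32*x0 + 75*y0 = 1

Step 3: Scale the particular solution.
Multiply by 6/1 = 6:
k = -42, l = 18

Step 4: Verify.
32*(-42) + 75*(18) = 6 = 6 ✓

k = -42, l = 18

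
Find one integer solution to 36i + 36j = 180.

Step 1: Check solvability.
gcd(36, 36) = 36
Since 36 divides 180, solutions exist.

Step 2: Apply extended Euclidean algorithm to find gcd.
We find integers such that 36*x0 + 36*y0 = 36

Step 3: Scale the particular solution.
Multiply by 180/36 = 5:
i = 0, j = 5

Step 4: Verify.
36*(0) + 36*(5) = 180 = 180 ✓

i = 0, j = 5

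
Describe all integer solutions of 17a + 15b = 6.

Step 1: Compute gcd(17, 15) = 1.
Since 1 divides 6, solutions exist.

Step 2: Find a particular solution using extended Euclidean algorithm.
We get a₀ = -42, b₀ = 48.
Check: 17*-42 + 15*48 = 6 = 6 ✓

Step 3: Write the general solution.
a = -42 + (15/1)t = -42 + 15t
b = 48 - (17/1)t = 48 - 17t
for any integer t.

a = -42 + 15t, b = 48 - 17t for integer t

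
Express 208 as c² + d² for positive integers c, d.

We need to find integers c, d > 0 such that c² + d² = 208.
Trying c = 8: d² = 208 - 8² = 208 - 64 = 144
d = 12
Check: 8² + 12² = 64 + 144 = 208 ✓

208 = 8² + 12²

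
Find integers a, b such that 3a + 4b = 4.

Step 1: Check solvability.
gcd(3, 4) = 1
Since 1 divides 4, solutions exist.

Step 2: Apply extended Euclidean algorithm to find gcd.
We find integers such that 3*x0 + 4*y0 = 1

Step 3: Scale the particular solution.
Multiply by 4/1 = 4:
a = -4, b = 4

Step 4: Verify.
3*(-4) + 4*(4) = 4 = 4 ✓

a = -4, b = 4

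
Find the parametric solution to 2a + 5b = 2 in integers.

Step 1: Compute gcd(2, 5) = 1.
Since 1 divides 2, solutions exist.

Step 2: Find a particular solution using extended Euclidean algorithm.
We get a₀ = -4, b₀ = 2.
Check: 2*-4 + 5*2 = 2 = 2 ✓

Step 3: Write the general solution.
a = -4 + (5/1)t = -4 + 5t
b = 2 - (2/1)t = 2 - 2t
for any integer t.

a = -4 + 5t, b = 2 - 2t for integer t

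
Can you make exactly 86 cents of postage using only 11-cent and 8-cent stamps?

We need non-negative x, y with 11x + 8y = 86.
gcd(11, 8) = 1 divides 86, so integer solutions exist.
Search for a non-negative one: x = 2 gives 8y = 86 - 22 = 64, so y = 8.
Check: 11·2 + 8·8 = 86 ✓

Yes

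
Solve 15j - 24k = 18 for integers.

Step 1: Check solvability.
gcd(15, 24) = 3
Since 3 divides 18, solutions exist.

Step 2: Apply extended Euclidean algorithm to find gcd.
We find integers such that 15*x0 + 24*y0 = 3

Step 3: Scale the particular solution.
Multiply by 18/3 = 6:
j = -18, k = -12

Step 4: Verify.
15*(-18) - 24*(-12) = 18 = 18 ✓

j = -18, k = -12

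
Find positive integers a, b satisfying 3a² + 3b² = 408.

Try small values of a and check whether (408 - 3a²)/3 is a perfect square.
a = 6: 3·6² = 108, so 3b² = 408 - 108 = 300, giving b² = 100, b = 10.
Check: 3·6² + 3·10² = 108 + 300 = 408 ✓

a = 6, b = 10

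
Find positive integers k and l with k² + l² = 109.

We need to find integers k, l > 0 such that k² + l² = 109.
Trying k = 3: l² = 109 - 3² = 109 - 9 = 100
l = 10
Check: 3² + 10² = 9 + 100 = 109 ✓

109 = 3² + 10²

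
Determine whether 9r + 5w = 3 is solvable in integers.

Step 1: Compute gcd(9, 5).
gcd(9, 5) = 1

Step 2: Check divisibility.
Does 1 divide 3? 3 = 1 x 3, so yes.

By the theorem on linear Diophantine equations, 9r + 5w = 3 has integer solutions if and only if gcd(9, 5) divides 3. Since 1 | 3, solutions exist.

Yes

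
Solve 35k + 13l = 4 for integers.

Step 1: Check solvability.
gcd(35, 13) = 1
Since 1 divides 4, solutions exist.

Step 2: Apply extended Euclidean algorithm to find gcd.
We find integers such that 35*x0 + 13*y0 = 1

Step 3: Scale the particular solution.
Multiply by 4/1 = 4:
k = 12, l = -32

Step 4: Verify.
35*(12) + 13*(-32) = 4 = 4 ✓

k = 12, l = -32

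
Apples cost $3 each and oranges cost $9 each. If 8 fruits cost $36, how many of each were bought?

Let a = apples, o = oranges.
a + o = 8
3a + 9o = 36
Substitute o = 8 - a:
3a + 9(8 - a) = 36
(3 - 9)a = 36 - 72
-6a = -36
a = 6, o = 8 - 6 = 2

Apples: 6, Oranges: 2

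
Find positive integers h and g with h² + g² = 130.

We need to find integers h, g > 0 such that h² + g² = 130.
Trying h = 3: g² = 130 - 3² = 130 - 9 = 121
g = 11
Check: 3² + 11² = 9 + 121 = 130 ✓

130 = 3² + 11²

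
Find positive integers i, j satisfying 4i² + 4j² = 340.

Try small values of i and check whether (340 - 4i²)/4 is a perfect square.
i = 9: 4·9² = 324, so 4j² = 340 - 324 = 16, giving j² = 4, j = 2.
Check: 4·9² + 4·2² = 324 + 16 = 340 ✓

i = 9, j = 2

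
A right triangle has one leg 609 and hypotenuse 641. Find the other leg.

b² = c² - a² = 410881 - 370881 = 40000
b = 200

200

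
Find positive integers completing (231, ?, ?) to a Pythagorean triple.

We need the other leg and hypotenuse such that 231² + x² = c².
Take x = 160, c = 281: 231² + 160² = 53361 + 25600 = 78961 = 281² ✓
Triple: (231, 160, 281)

(231, 160, 281)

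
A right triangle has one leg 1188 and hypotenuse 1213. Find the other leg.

a² = c² - b² = 1471369 - 1411344 = 60025
a = 245

245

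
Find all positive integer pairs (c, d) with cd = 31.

The positive divisors of 31 are: 1, 31.
Each divisor d gives the pair (d, 31/d):
(1, 31), (31, 1)

(1, 31), (31, 1)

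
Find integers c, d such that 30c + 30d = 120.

Step 1: Check solvability.
gcd(30, 30) = 30
Since 30 divides 120, solutions exist.

Step 2: Apply extended Euclidean algorithm to find gcd.
We find integers such that 30*x0 + 30*y0 = 30

Step 3: Scale the particular solution.
Multiply by 120/30 = 4:
c = 0, d = 4

Step 4: Verify.
30*(0) + 30*(4) = 120 = 120 ✓

c = 0, d = 4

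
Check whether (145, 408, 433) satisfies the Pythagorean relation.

Compute a² + b²:
145² + 408² = 21025 + 166464 = 187489
Compute c²:
433² = 187489
Since 187489 = 187489, it is a Pythagorean triple.

Yes, it is a Pythagorean triple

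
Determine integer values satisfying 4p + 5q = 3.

Step 1: Check solvability.
gcd(4, 5) = 1
Since 1 divides 3, solutions exist.

Step 2: Apply extended Euclidean algorithm to find gcd.
We find integers such that 4*x0 + 5*y0 = 1

Step 3: Scale the particular solution.
Multiply by 3/1 = 3:
p = -3, q = 3

Step 4: Verify.
4*(-3) + 5*(3) = 3 = 3 ✓

p = -3, q = 3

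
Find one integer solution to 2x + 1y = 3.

Step 1: Check solvability.
gcd(2, 1) = 1
Since 1 divides 3, solutions exist.

Step 2: Apply extended Euclidean algorithm to find gcd.
We find integers such that 2*x0 + 1*y0 = 1

Step 3: Scale the particular solution.
Multiply by 3/1 = 3:
x = 0, y = 3

Step 4: Verify.
2*(0) + 1*(3) = 3 = 3 ✓

x = 0, y = 3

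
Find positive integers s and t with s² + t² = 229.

We need to find integers s, t > 0 such that s² + t² = 229.
Trying s = 2: t² = 229 - 2² = 229 - 4 = 225
t = 15
Check: 2² + 15² = 4 + 225 = 229 ✓

229 = 2² + 15²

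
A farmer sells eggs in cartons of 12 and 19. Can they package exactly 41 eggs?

We need non-negative a, b with 12a + 19b = 41.
gcd(12, 19) = 1 divides 41, but no a in [0, 3] gives non-negative b.

No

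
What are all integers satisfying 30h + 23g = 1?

Step 1: Compute gcd(30, 23) = 1.
Since 1 divides 1, solutions exist.

Step 2: Find a particular solution using extended Euclidean algorithm.
We get h₀ = 10, g₀ = -13.
Check: 30*10 + 23*-13 = 1 = 1 ✓

Step 3: Write the general solution.
h = 10 + (23/1)t = 10 + 23t
g = -13 - (30/1)t = -13 - 30t
for any integer t.

h = 10 + 23t, g = -13 - 30t for integer t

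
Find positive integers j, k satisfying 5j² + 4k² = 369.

Try small values of j and check whether (369 - 5j²)/4 is a perfect square.
j = 3: 5·3² = 45, so 4k² = 369 - 45 = 324, giving k² = 81, k = 9.
Check: 5·3² + 4·9² = 45 + 324 = 369 ✓

j = 3, k = 9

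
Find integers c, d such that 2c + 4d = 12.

Step 1: Check solvability.
gcd(2, 4) = 2
Since 2 divides 12, solutions exist.

Step 2: Apply extended Euclidean algorithm to find gcd.
We find integers such that 2*x0 + 4*y0 = 2

Step 3: Scale the particular solution.
Multiply by 12/2 = 6:
c = 6, d = 0

Step 4: Verify.
2*(6) + 4*(0) = 12 = 12 ✓

c = 6, d = 0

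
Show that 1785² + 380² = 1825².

Compute a² + b² = 1785² + 380² = 3186225 + 144400 = 3330625
Compute c² = 1825² = 3330625
Since 3330625 = 3330625, confirmed.

Yes, it is a Pythagorean triple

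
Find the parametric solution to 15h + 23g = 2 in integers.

Step 1: Compute gcd(15, 23) = 1.
Since 1 divides 2, solutions exist.

Step 2: Find a particular solution using extended Euclidean algorithm.
We get h₀ = -6, g₀ = 4.
Check: 15*-6 + 23*4 = 2 = 2 ✓

Step 3: Write the general solution.
h = -6 + (23/1)t = -6 + 23t
g = 4 - (15/1)t = 4 - 15t
for any integer t.

h = -6 + 23t, g = 4 - 15t for integer t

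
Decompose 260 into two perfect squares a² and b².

We need to find integers a, b > 0 such that a² + b² = 260.
Trying a = 2: b² = 260 - 2² = 260 - 4 = 256
b = 16
Check: 2² + 16² = 4 + 256 = 260 ✓

260 = 2² + 16²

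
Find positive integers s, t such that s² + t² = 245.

Search for s with 245 - s² a perfect square.
s = 7: 245 - 7² = 245 - 49 = 196 = 14² ✓
So s = 7, t = 14.

s = 7, t = 14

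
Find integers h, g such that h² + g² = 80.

We need to find integers h, g > 0 such that h² + g² = 80.
Trying h = 4: g² = 80 - 4² = 80 - 16 = 64
g = 8
Check: 4² + 8² = 16 + 64 = 80 ✓

80 = 4² + 8²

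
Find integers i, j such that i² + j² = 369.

We need to find integers i, j > 0 such that i² + j² = 369.
Trying i = 12: j² = 369 - 12² = 369 - 144 = 225
j = 15
Check: 12² + 15² = 144 + 225 = 369 ✓

369 = 12² + 15²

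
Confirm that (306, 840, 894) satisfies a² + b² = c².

Compute a² + b² = 306² + 840² = 93636 + 705600 = 799236
Compute c² = 894² = 799236
Since 799236 = 799236, confirmed.

Yes, it is a Pythagorean triple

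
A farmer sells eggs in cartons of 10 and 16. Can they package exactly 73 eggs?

We need non-negative a, b with 10a + 16b = 73.
gcd(10, 16) = 2, and 2 does not divide 73.
No integer solutions exist.

No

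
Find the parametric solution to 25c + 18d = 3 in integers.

Step 1: Compute gcd(25, 18) = 1.
Since 1 divides 3, solutions exist.

Step 2: Find a particular solution using extended Euclidean algorithm.
We get c₀ = -15, d₀ = 21.
Check: 25*-15 + 18*21 = 3 = 3 ✓

Step 3: Write the general solution.
c = -15 + (18/1)t = -15 + 18t
d = 21 - (25/1)t = 21 - 25t
for any integer t.

c = -15 + 18t, d = 21 - 25t for integer t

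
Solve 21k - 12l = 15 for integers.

Step 1: Check solvability.
gcd(21, 12) = 3
Since 3 divides 15, solutions exist.

Step 2: Apply extended Euclidean algorithm to find gcd.
We find integers such that 21*x0 + 12*y0 = 3

Step 3: Scale the particular solution.
Multiply by 15/3 = 5:
k = -5, l = -10

Step 4: Verify.
21*(-5) - 12*(-10) = 15 = 15 ✓

k = -5, l = -10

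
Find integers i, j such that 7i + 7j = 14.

Step 1: Check solvability.
gcd(7, 7) = 7
Since 7 divides 14, solutions exist.

Step 2: Apply extended Euclidean algorithm to find gcd.
We find integers such that 7*x0 + 7*y0 = 7

Step 3: Scale the particular solution.
Multiply by 14/7 = 2:
i = 0, j = 2

Step 4: Verify.
7*(0) + 7*(2) = 14 = 14 ✓

i = 0, j = 2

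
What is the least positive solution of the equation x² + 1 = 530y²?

We need x² = 530y² - 1. Try successive y:
y = 1: x² = 530·1² - 1 = 529 = 23² ✓
Check: 23² - 530·1² = 529 - 530 = -1 ✓

x = 23, y = 1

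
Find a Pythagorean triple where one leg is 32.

We need the other leg and hypotenuse such that 32² + x² = c².
Take x = 255, c = 257: 32² + 255² = 1024 + 65025 = 66049 = 257² ✓
Triple: (255, 32, 257)

(255, 32, 257)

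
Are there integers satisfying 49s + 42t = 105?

Step 1: Compute gcd(49, 42).
gcd(49, 42) = 7

Step 2: Check divisibility.
Does 7 divide 105? 105 = 7 x 15, so yes.

By the theorem on linear Diophantine equations, 49s + 42t = 105 has integer solutions if and only if gcd(49, 42) divides 105. Since 7 | 105, solutions exist.

Yes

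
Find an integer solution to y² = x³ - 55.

Try small integer x values and check whether x³ - 55 is a perfect square.
x = 4: x³ - 55 = 4³ - 55 = 64 - 55 = 9
Is 9 a perfect square? 3² = 9 ✓
So (x, y) = (4, 3) is a solution.

x = 4, y = 3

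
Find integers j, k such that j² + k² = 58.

We need to find integers j, k > 0 such that j² + k² = 58.
Trying j = 3: k² = 58 - 3² = 58 - 9 = 49
k = 7
Check: 3² + 7² = 9 + 49 = 58 ✓

58 = 3² + 7²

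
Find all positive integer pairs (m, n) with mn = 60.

The positive divisors of 60 are: 1, 2, 3, 4, 5, 6, 10, 12, 15, 20, 30, 60.
Each divisor d gives the pair (d, 60/d):
(1, 60), (2, 30), (3, 20), (4, 15), (5, 12), (6, 10), (10, 6), (12, 5), (15, 4), (20, 3), (30, 2), (60, 1)

(1, 60), (2, 30), (3, 20), (4, 15), (5, 12), (6, 10), (10, 6), (12, 5), (15, 4), (20, 3), (30, 2), (60, 1)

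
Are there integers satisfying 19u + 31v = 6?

Step 1: Compute gcd(19, 31).
gcd(19, 31) = 1

Step 2: Check divisibility.
Does 1 divide 6? 6 = 1 x 6, so yes.

By the theorem on linear Diophantine equations, 19u + 31v = 6 has integer solutions if and only if gcd(19, 31) divides 6. Since 1 | 6, solutions exist.

Yes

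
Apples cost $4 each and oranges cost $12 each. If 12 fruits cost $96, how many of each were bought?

Let a = apples, o = oranges.
a + o = 12
4a + 12o = 96
Substitute o = 12 - a:
4a + 12(12 - a) = 96
(4 - 12)a = 96 - 144
-8a = -48
a = 6, o = 12 - 6 = 6

Apples: 6, Oranges: 6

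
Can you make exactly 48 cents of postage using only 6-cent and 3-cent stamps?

We need non-negative x, y with 6x + 3y = 48.
gcd(6, 3) = 3 divides 48, so integer solutions exist.
Search for a non-negative one: x = 0 gives 3y = 48 - 0 = 48, so y = 16.
Check: 6·0 + 3·16 = 48 ✓

Yes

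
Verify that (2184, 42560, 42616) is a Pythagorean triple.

Compute a² + b² = 2184² + 42560² = 4769856 + 1811353600 = 1816123456
Compute c² = 42616² = 1816123456
Since 1816123456 = 1816123456, confirmed.

Yes, it is a Pythagorean triple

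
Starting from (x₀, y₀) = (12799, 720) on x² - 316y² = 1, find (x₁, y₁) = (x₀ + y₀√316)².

Solutions to x² - Dy² = 1 are generated by powers of (x₀ + y₀√D).
The next solution satisfies x₁ + y₁√316 = (x₀ + y₀√316)², giving:
x₁ = x₀² + 316y₀² = 12799² + 316·720² = 163814401 + 163814400 = 327628801
y₁ = 2x₀y₀ = 2·12799·720 = 18430560

Verify: 327628801² - 316·18430560² = 107340631244697601 - 107340631244697600 = 1 ✓

x = 327628801, y = 18430560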